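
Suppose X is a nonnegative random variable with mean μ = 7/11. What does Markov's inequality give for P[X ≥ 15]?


μ = E[X] = 7/11, a = 15.
Markov: P[X ≥ 15] ≤ μ/a = (7/11)/15 = 7/165.
Numerically: ≈ 0.0424.
(Since a = 15 > μ = 0.6364, the bound 7/165 is < 1 and informative.)

P[X ≥ 15] ≤ 7/165 ≈ 0.0424.


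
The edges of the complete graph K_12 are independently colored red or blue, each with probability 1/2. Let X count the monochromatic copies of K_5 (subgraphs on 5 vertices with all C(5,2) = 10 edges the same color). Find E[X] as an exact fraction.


Let X = Σ_S X_S over the C(12, 5) = 792 subsets S of size 5, where X_S = 1 if the K_5 on S is monochromatic.
For a fixed S, the K_5 on S has C(5, 2) = 10 edges. P[all 10 edges red] = (1/2)^10, and likewise for blue, so P[monochromatic] = 2·(1/2)^10 = 2^{1 − 10} = 1/512.
By linearity of expectation: E[X] = C(12, 5) · 2^{1 − 10} = 792 · 1/512 = 99/64.
Numerically: E[X] ≈ 1.546875.

E[X] = C(12,5)·2^(1−C(5,2)) = 99/64 ≈ 1.546875.


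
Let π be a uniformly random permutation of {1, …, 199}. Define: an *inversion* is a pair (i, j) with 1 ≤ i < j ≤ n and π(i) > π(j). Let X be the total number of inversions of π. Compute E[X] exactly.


Write X = Σ X_I over the C(199, 2) = 19701 pairs i < j, with X_I the indicator of one inversion.
There are 19701 indicators.
For each fixed pair i < j, the values π(i) and π(j) are two distinct elements of {1, …, 199} in uniformly random order; by symmetry P[π(i) > π(j)] = 1/2.
By linearity: E[X] = 19701 · (1/2) = C(199, 2) · (1/2) = 19701/2 = 19701/2 ≈ 9850.500000.

E[X] = 19701/2 = 9850.500000.


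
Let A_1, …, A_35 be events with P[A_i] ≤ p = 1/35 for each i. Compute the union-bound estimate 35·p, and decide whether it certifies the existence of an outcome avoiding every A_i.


Union bound: P[∪_{i=1}^{35} A_i] ≤ Σ_i P[A_i] ≤ 35·p = 35·(1/35) = 1.
Numerically: 1 ≈ 1.0000.
Is 1 < 1? NO.
Since the bound 1 is ≥ 1, the union bound is uninformative here; it does NOT by itself certify existence.

35·p = 1 ≈ 1.0000; existence NOT certified by the union bound.


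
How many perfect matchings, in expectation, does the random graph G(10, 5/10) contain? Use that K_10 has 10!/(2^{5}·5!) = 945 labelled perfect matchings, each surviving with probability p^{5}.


K_10 has 10!/(2^{5}·5!) = 945 labelled perfect matchings.
For each such perfect matching H, let X_H = 1 if all 5 edges of H are present in G. Then P[X_H = 1] = p^{5} = (1/2)^{5} = 1/32.
By linearity: E[X] = Σ_H E[X_H] = 945 · p^{5} = 945 · 1/32 = 945/32.
Numerically: E[X] ≈ 29.5.

E[X] = 945 · (1/2)^{5} = 945/32 ≈ 29.5.


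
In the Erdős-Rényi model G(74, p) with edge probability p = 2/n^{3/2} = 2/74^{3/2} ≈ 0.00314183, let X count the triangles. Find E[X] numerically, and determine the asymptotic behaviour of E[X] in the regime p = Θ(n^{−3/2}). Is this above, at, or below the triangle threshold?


Number of potential triangles: C(74, 3) = 64824.
Each occurs with probability p³ ≈ (0.00314183)³ ≈ 3.10132477e-08.
By linearity: E[X] = C(74, 3)·p³ ≈ 64824 · 3.10132477e-08 ≈ 0.002010.
Since α = 3/2 > 1, p = c/n^{3/2} = o(1/n) is below the triangle threshold p ~ 1/n. Asymptotically E[X] ~ (c³/6)·n^{3(1−α)} = (2³/6)·n^{-1.5} → 0, so by Markov's inequality G has no triangles w.h.p.

E[X] ≈ 0.002010; in regime p = Θ(1/n^{3/2}) E[X] tends to 0 (below the triangle threshold p ~ 1/n).


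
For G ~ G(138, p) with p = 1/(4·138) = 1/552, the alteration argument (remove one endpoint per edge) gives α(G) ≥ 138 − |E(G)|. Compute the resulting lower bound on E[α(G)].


E[|E(G)|] = C(138, 2)·p = 9453 · (1/552) = 137/8.
E[α(G)] ≥ n − E[|E(G)|] = 138 − 137/8 = 967/8.
Numerically: ≈ 120.8750.
(This is only a lower bound; the true E[α(G)] may be larger.)

E[α(G)] ≥ 967/8 ≈ 120.8750.


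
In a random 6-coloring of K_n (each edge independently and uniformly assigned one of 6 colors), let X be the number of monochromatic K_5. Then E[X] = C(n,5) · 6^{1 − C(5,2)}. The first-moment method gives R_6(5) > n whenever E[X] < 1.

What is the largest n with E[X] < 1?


We need C(n, 5) · 6^{1 − 10} < 1, i.e. C(n, 5) < 6^{10 − 1} = 10077696.
Check values of n near the boundary:
  n = 62: C(62, 5) = 6471002; 6471002 < 10077696? YES
  n = 63: C(63, 5) = 7028847; 7028847 < 10077696? YES
  n = 64: C(64, 5) = 7624512; 7624512 < 10077696? YES
  n = 65: C(65, 5) = 8259888; 8259888 < 10077696? YES
  n = 66: C(66, 5) = 8936928; 8936928 < 10077696? YES
  n = 67: C(67, 5) = 9657648; 9657648 < 10077696? YES
  n = 68: C(68, 5) = 10424128; 10424128 < 10077696? NO
  n = 69: C(69, 5) = 11238513; 11238513 < 10077696? NO
  n = 70: C(70, 5) = 12103014; 12103014 < 10077696? NO
The largest n with C(n, 5) < 10077696 is n = 67 (where E[X] = 67067/69984 ≈ 0.9583). Hence R_6(5) > 67, i.e. R_6(5) ≥ 68.

Largest n = 67; hence R_6(5) > 67.


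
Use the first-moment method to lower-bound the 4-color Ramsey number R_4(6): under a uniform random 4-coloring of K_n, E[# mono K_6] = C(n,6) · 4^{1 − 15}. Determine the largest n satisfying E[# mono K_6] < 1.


We need C(n, 6) · 4^{1 − 15} < 1, i.e. C(n, 6) < 4^{15 − 1} = 268435456.
Check values of n near the boundary:
  n = 74: C(74, 6) = 185250786; 185250786 < 268435456? YES
  n = 75: C(75, 6) = 201359550; 201359550 < 268435456? YES
  n = 76: C(76, 6) = 218618940; 218618940 < 268435456? YES
  n = 77: C(77, 6) = 237093780; 237093780 < 268435456? YES
  n = 78: C(78, 6) = 256851595; 256851595 < 268435456? YES
  n = 79: C(79, 6) = 277962685; 277962685 < 268435456? NO
  n = 80: C(80, 6) = 300500200; 300500200 < 268435456? NO
The largest n with C(n, 6) < 268435456 is n = 78 (where E[X] = 256851595/268435456 ≈ 0.956847). Hence R_4(6) > 78, i.e. R_4(6) ≥ 79.

Largest n = 78; hence R_4(6) > 78.


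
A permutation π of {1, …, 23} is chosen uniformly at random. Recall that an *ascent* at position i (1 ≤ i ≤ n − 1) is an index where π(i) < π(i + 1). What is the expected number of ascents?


Write X = Σ X_I over i = 1, …, 22, with X_I the indicator of one ascent.
There are 22 indicators.
For each fixed i, the pair (π(i), π(i+1)) is a uniformly random ordered pair of distinct values from {1, …, 23}; by symmetry P[π(i) < π(i+1)] = 1/2.
By linearity: E[X] = 22 · (1/2) = (23 − 1) · (1/2) = 11 ≈ 11.00000.

E[X] = 11 = 11.00000.


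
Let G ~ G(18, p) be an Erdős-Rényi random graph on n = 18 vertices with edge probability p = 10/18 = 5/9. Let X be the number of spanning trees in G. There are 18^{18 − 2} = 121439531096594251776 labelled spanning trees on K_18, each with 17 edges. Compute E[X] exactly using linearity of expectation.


K_18 has 18^{18 − 2} = 121439531096594251776 labelled spanning trees.
For each such spanning tree H, let X_H = 1 if all 17 edges of H are present in G. Then P[X_H = 1] = p^{17} = (5/9)^{17} = 762939453125/16677181699666569.
By linearity: E[X] = Σ_H E[X_H] = 121439531096594251776 · p^{17} = 121439531096594251776 · 762939453125/16677181699666569 = 50000000000000000/9.
Numerically: E[X] ≈ 5.55556e+15.

E[X] = 121439531096594251776 · (5/9)^{17} = 50000000000000000/9 ≈ 5.55556e+15.


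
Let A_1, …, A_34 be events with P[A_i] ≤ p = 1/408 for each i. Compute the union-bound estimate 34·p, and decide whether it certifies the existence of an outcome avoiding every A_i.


Union bound: P[∪_{i=1}^{34} A_i] ≤ Σ_i P[A_i] ≤ 34·p = 34·(1/408) = 1/12.
Numerically: 1/12 ≈ 0.08333.
Is 1/12 < 1? YES.
Since P[∪ A_i] ≤ 1/12 < 1, the complement has P[∩ A_i^c] ≥ 1 − 1/12 = 11/12 > 0, so some outcome avoids every A_i.

34·p = 1/12 ≈ 0.08333; existence CERTIFIED by the union bound.


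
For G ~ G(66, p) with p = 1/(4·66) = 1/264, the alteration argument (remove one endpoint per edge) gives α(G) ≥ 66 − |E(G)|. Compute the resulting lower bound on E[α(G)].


E[|E(G)|] = C(66, 2)·p = 2145 · (1/264) = 65/8.
E[α(G)] ≥ n − E[|E(G)|] = 66 − 65/8 = 463/8.
Numerically: ≈ 57.875.
(This is only a lower bound; the true E[α(G)] may be larger.)

E[α(G)] ≥ 463/8 ≈ 57.875.


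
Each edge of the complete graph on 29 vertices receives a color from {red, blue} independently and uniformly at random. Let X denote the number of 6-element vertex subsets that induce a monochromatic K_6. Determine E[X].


Let X = Σ_S X_S over the C(29, 6) = 475020 subsets S of size 6, where X_S = 1 if the K_6 on S is monochromatic.
For a fixed S, the K_6 on S has C(6, 2) = 15 edges. P[all 15 edges red] = (1/2)^15, and likewise for blue, so P[monochromatic] = 2·(1/2)^15 = 2^{1 − 15} = 1/16384.
By linearity of expectation: E[X] = C(29, 6) · 2^{1 − 15} = 475020 · 1/16384 = 118755/4096.
Numerically: E[X] ≈ 28.992920.

E[X] = C(29,6)·2^(1−C(6,2)) = 118755/4096 ≈ 28.992920.


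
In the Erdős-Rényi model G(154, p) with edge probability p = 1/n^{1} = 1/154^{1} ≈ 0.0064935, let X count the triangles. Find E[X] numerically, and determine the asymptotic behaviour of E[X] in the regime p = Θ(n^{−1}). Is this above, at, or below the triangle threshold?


Number of potential triangles: C(154, 3) = 596904.
Each occurs with probability p³ ≈ (0.0064935)³ ≈ 2.7380277e-07.
By linearity: E[X] = C(154, 3)·p³ ≈ 596904 · 2.7380277e-07 ≈ 0.16343.
Here α = 1, so p = 1/n is exactly at the triangle threshold p ~ 1/n. Asymptotically E[X] → c³/6 = 1³/6 = 1/6 ≈ 0.16667, a bounded constant. In this regime the triangle count is asymptotically Poisson(c³/6).

E[X] ≈ 0.16343; in regime p = Θ(1/n^{1}) E[X] stays bounded (at the triangle threshold p ~ 1/n).


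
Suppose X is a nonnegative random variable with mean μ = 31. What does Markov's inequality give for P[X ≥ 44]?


μ = E[X] = 31, a = 44.
Markov: P[X ≥ 44] ≤ μ/a = (31)/44 = 31/44.
Numerically: ≈ 0.705.
(Since a = 44 > μ = 31.000, the bound 31/44 is < 1 and informative.)

P[X ≥ 44] ≤ 31/44 ≈ 0.705.


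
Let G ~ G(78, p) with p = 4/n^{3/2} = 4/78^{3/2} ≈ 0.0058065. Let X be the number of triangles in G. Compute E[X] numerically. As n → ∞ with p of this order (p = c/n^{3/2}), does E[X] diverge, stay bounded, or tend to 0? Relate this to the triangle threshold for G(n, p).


Number of potential triangles: C(78, 3) = 76076.
Each occurs with probability p³ ≈ (0.0058065)³ ≈ 1.9577366e-07.
By linearity: E[X] = C(78, 3)·p³ ≈ 76076 · 1.9577366e-07 ≈ 0.01489.
Since α = 3/2 > 1, p = c/n^{3/2} = o(1/n) is below the triangle threshold p ~ 1/n. Asymptotically E[X] ~ (c³/6)·n^{3(1−α)} = (4³/6)·n^{-1.5} → 0, so by Markov's inequality G has no triangles w.h.p.

E[X] ≈ 0.01489; in regime p = Θ(1/n^{3/2}) E[X] tends to 0 (below the triangle threshold p ~ 1/n).


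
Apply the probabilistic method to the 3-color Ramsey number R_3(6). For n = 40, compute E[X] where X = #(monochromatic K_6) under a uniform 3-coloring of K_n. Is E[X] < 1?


E[X] = C(40, 6) · 3^{1 − 15} = 3838380 · 3^{−14} = 3838380/4782969.
As a reduced fraction: E[X] = 1279460/1594323 ≈ 0.80251.
Is E[X] < 1? YES.
Since E[X] < 1, there exists a 3-coloring of K_{40} with no monochromatic K_6; hence R_3(6) > 40.

E[X] = 1279460/1594323 ≈ 0.80251; E[X] < 1, so R_3(6) > 40.


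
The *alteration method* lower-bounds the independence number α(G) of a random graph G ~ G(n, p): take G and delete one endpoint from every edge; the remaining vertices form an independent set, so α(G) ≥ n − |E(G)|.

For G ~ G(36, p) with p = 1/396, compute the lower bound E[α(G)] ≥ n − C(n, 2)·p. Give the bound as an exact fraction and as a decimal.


E[|E(G)|] = C(36, 2)·p = 630 · (1/396) = 35/22.
E[α(G)] ≥ n − E[|E(G)|] = 36 − 35/22 = 757/22.
Numerically: ≈ 34.40909.
(This is only a lower bound; the true E[α(G)] may be larger.)

E[α(G)] ≥ 757/22 ≈ 34.40909.


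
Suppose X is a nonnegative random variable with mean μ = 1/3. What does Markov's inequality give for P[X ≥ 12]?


μ = E[X] = 1/3, a = 12.
Markov: P[X ≥ 12] ≤ μ/a = (1/3)/12 = 1/36.
Numerically: ≈ 0.028.
(Since a = 12 > μ = 0.333, the bound 1/36 is < 1 and informative.)

P[X ≥ 12] ≤ 1/36 ≈ 0.028.


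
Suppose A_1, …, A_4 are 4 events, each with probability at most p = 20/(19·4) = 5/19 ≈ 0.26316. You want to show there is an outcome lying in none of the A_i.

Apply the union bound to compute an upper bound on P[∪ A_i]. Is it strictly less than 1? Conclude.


Union bound: P[∪_{i=1}^{4} A_i] ≤ Σ_i P[A_i] ≤ 4·p = 4·(5/19) = 20/19.
Numerically: 20/19 ≈ 1.05263.
Is 20/19 < 1? NO.
Since the bound 20/19 is ≥ 1, the union bound is uninformative here; it does NOT by itself certify existence.

4·p = 20/19 ≈ 1.05263; existence NOT certified by the union bound.


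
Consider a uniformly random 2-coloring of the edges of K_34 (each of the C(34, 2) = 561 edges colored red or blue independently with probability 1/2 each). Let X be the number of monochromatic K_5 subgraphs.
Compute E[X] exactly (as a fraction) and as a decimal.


Let X = Σ_S X_S over the C(34, 5) = 278256 subsets S of size 5, where X_S = 1 if the K_5 on S is monochromatic.
For a fixed S, the K_5 on S has C(5, 2) = 10 edges. P[all 10 edges red] = (1/2)^10, and likewise for blue, so P[monochromatic] = 2·(1/2)^10 = 2^{1 − 10} = 1/512.
By linearity of expectation: E[X] = C(34, 5) · 2^{1 − 10} = 278256 · 1/512 = 17391/32.
Numerically: E[X] ≈ 543.4688.

E[X] = C(34,5)·2^(1−C(5,2)) = 17391/32 ≈ 543.4688.


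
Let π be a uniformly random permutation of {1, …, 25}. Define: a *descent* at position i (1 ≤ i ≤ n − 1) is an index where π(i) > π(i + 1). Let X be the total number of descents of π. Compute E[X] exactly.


Write X = Σ X_I over i = 1, …, 24, with X_I the indicator of one descent.
There are 24 indicators.
For each fixed i, the pair (π(i), π(i+1)) is a uniformly random ordered pair of distinct values from {1, …, 25}; by symmetry P[π(i) > π(i+1)] = 1/2.
By linearity: E[X] = 24 · (1/2) = (25 − 1) · (1/2) = 12 ≈ 12.000.

E[X] = 12 = 12.000.


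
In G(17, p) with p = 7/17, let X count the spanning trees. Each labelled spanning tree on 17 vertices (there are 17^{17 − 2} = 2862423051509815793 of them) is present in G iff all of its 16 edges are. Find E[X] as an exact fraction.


K_17 has 17^{17 − 2} = 2862423051509815793 labelled spanning trees.
For each such spanning tree H, let X_H = 1 if all 16 edges of H are present in G. Then P[X_H = 1] = p^{16} = (7/17)^{16} = 33232930569601/48661191875666868481.
Summing the indicators: E[X] = Σ_H E[X_H] = 2862423051509815793 · p^{16} = 2862423051509815793 · 33232930569601/48661191875666868481 = 33232930569601/17.
Numerically: E[X] ≈ 1.95488e+12.

E[X] = 2862423051509815793 · (7/17)^{16} = 33232930569601/17 ≈ 1.95488e+12.


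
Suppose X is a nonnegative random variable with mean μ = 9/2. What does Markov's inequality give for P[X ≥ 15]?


μ = E[X] = 9/2, a = 15.
Markov: P[X ≥ 15] ≤ μ/a = (9/2)/15 = 3/10.
Numerically: ≈ 0.300.
(Since a = 15 > μ = 4.500, the bound 3/10 is < 1 and informative.)

P[X ≥ 15] ≤ 3/10 ≈ 0.300.


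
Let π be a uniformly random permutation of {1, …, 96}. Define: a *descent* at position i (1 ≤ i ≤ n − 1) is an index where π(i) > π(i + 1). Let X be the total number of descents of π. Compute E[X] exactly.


Write X = Σ X_I over i = 1, …, 95, with X_I the indicator of one descent.
There are 95 indicators.
For each fixed i, the pair (π(i), π(i+1)) is a uniformly random ordered pair of distinct values from {1, …, 96}; by symmetry P[π(i) > π(i+1)] = 1/2.
By linearity: E[X] = 95 · (1/2) = (96 − 1) · (1/2) = 95/2 ≈ 47.5000.

E[X] = 95/2 = 47.5000.


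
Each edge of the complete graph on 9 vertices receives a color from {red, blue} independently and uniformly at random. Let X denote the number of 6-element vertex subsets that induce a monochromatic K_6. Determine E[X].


Let X = Σ_S X_S over the C(9, 6) = 84 subsets S of size 6, where X_S = 1 if the K_6 on S is monochromatic.
For a fixed S, the K_6 on S has C(6, 2) = 15 edges. P[all 15 edges red] = (1/2)^15, and likewise for blue, so P[monochromatic] = 2·(1/2)^15 = 2^{1 − 15} = 1/16384.
Summing: E[X] = C(9, 6) · 2^{1 − 15} = 84 · 1/16384 = 21/4096.
Numerically: E[X] ≈ 0.0051.

E[X] = C(9,6)·2^(1−C(6,2)) = 21/4096 ≈ 0.0051.


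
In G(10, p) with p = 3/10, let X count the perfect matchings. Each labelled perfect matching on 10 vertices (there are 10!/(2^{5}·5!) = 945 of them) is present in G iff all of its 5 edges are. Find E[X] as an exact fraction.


K_10 has 10!/(2^{5}·5!) = 945 labelled perfect matchings.
For each such perfect matching H, let X_H = 1 if all 5 edges of H are present in G. Then P[X_H = 1] = p^{5} = (3/10)^{5} = 243/100000.
By linearity: E[X] = Σ_H E[X_H] = 945 · p^{5} = 945 · 243/100000 = 45927/20000.
Numerically: E[X] ≈ 2.29635.

E[X] = 945 · (3/10)^{5} = 45927/20000 ≈ 2.29635.


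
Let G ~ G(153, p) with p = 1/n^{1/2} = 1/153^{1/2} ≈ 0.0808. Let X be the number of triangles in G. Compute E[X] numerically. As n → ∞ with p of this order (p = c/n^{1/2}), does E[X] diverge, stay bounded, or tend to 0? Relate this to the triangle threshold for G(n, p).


Number of potential triangles: C(153, 3) = 585276.
Each occurs with probability p³ ≈ (0.0808)³ ≈ 5.28400e-04.
By linearity: E[X] = C(153, 3)·p³ ≈ 585276 · 5.28400e-04 ≈ 309.260.
Since α = 1/2 < 1, p = c/n^{1/2} ≫ 1/n is above the triangle threshold p ~ 1/n. Asymptotically E[X] ~ (c³/6)·n^{3(1−α)} = (1³/6)·n^{1.5} → ∞; triangles are abundant w.h.p.

E[X] ≈ 309.260; in regime p = Θ(1/n^{1/2}) E[X] diverges (above the triangle threshold p ~ 1/n).


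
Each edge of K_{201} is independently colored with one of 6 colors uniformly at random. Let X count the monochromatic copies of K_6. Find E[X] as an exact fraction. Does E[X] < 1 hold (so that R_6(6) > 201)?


E[X] = C(201, 6) · 6^{1 − 15} = 84944276340 · 6^{−14} = 84944276340/78364164096.
As a reduced fraction: E[X] = 7078689695/6530347008 ≈ 1.083968.
Is E[X] < 1? NO.
Since E[X] ≥ 1, the first-moment bound is inconclusive at n = 201; it does NOT by itself certify R_6(6) > 201.

E[X] = 7078689695/6530347008 ≈ 1.083968; E[X] ≥ 1; first-moment method inconclusive here.


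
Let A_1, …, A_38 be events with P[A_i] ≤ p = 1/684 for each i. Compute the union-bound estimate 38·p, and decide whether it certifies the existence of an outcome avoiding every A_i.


Union bound: P[∪_{i=1}^{38} A_i] ≤ Σ_i P[A_i] ≤ 38·p = 38·(1/684) = 1/18.
Numerically: 1/18 ≈ 0.055556.
Is 1/18 < 1? YES.
Since P[∪ A_i] ≤ 1/18 < 1, the complement has P[∩ A_i^c] ≥ 1 − 1/18 = 17/18 > 0, so some outcome avoids every A_i.

38·p = 1/18 ≈ 0.055556; existence CERTIFIED by the union bound.


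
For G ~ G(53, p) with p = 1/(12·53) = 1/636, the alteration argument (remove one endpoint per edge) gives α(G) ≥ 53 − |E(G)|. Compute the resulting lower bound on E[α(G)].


E[|E(G)|] = C(53, 2)·p = 1378 · (1/636) = 13/6.
E[α(G)] ≥ n − E[|E(G)|] = 53 − 13/6 = 305/6.
Numerically: ≈ 50.833.
(This is only a lower bound; the true E[α(G)] may be larger.)

E[α(G)] ≥ 305/6 ≈ 50.833.


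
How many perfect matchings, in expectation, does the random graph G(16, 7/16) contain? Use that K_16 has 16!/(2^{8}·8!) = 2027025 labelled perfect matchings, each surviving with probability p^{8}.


K_16 has 16!/(2^{8}·8!) = 2027025 labelled perfect matchings.
For each such perfect matching H, let X_H = 1 if all 8 edges of H are present in G. Then P[X_H = 1] = p^{8} = (7/16)^{8} = 5764801/4294967296.
By linearity of expectation: E[X] = Σ_H E[X_H] = 2027025 · p^{8} = 2027025 · 5764801/4294967296 = 11685395747025/4294967296.
Numerically: E[X] ≈ 2721.

E[X] = 2027025 · (7/16)^{8} = 11685395747025/4294967296 ≈ 2721.


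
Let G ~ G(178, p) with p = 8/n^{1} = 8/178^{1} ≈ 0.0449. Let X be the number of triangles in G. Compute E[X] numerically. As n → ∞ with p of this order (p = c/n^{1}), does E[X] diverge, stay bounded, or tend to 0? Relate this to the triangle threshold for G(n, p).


Number of potential triangles: C(178, 3) = 924176.
Each occurs with probability p³ ≈ (0.0449)³ ≈ 9.07841e-05.
By linearity: E[X] = C(178, 3)·p³ ≈ 924176 · 9.07841e-05 ≈ 83.901.
Here α = 1, so p = 8/n is exactly at the triangle threshold p ~ 1/n. Asymptotically E[X] → c³/6 = 8³/6 = 256/3 ≈ 85.333, a bounded constant. In this regime the triangle count is asymptotically Poisson(c³/6).

E[X] ≈ 83.901; in regime p = Θ(1/n^{1}) E[X] stays bounded (at the triangle threshold p ~ 1/n).


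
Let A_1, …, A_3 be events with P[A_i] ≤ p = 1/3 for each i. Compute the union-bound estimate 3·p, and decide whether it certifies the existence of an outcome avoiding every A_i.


Union bound: P[∪_{i=1}^{3} A_i] ≤ Σ_i P[A_i] ≤ 3·p = 3·(1/3) = 1.
Numerically: 1 ≈ 1.0000000.
Is 1 < 1? NO.
Since the bound 1 is ≥ 1, the union bound is uninformative here; it does NOT by itself certify existence.

3·p = 1 ≈ 1.0000000; existence NOT certified by the union bound.


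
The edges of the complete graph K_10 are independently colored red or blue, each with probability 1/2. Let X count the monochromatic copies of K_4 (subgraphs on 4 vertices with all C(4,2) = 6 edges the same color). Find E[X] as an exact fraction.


Let X = Σ_S X_S over the C(10, 4) = 210 subsets S of size 4, where X_S = 1 if the K_4 on S is monochromatic.
For a fixed S, the K_4 on S has C(4, 2) = 6 edges. P[all 6 edges red] = (1/2)^6, and likewise for blue, so P[monochromatic] = 2·(1/2)^6 = 2^{1 − 6} = 1/32.
By linearity: E[X] = C(10, 4) · 2^{1 − 6} = 210 · 1/32 = 105/16.
Numerically: E[X] ≈ 6.562500.

E[X] = C(10,4)·2^(1−C(4,2)) = 105/16 ≈ 6.562500.


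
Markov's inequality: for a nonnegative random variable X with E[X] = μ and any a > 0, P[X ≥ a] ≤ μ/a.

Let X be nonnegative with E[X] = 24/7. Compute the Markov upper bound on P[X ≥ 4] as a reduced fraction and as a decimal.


μ = E[X] = 24/7, a = 4.
Markov: P[X ≥ 4] ≤ μ/a = (24/7)/4 = 6/7.
Numerically: ≈ 0.857143.
(Since a = 4 > μ = 3.428571, the bound 6/7 is < 1 and informative.)

P[X ≥ 4] ≤ 6/7 ≈ 0.857143.


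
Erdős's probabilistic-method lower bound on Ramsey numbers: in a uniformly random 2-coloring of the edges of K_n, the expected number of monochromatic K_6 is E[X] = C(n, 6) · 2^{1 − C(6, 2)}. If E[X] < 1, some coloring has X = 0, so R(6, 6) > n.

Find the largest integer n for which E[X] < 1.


We need C(n, 6) · 2^{1 − 15} < 1, i.e. C(n, 6) < 2^{15 − 1} = 16384.
Check values of n near the boundary:
  n = 16: C(16, 6) = 8008; 8008 < 16384? YES
  n = 17: C(17, 6) = 12376; 12376 < 16384? YES
  n = 18: C(18, 6) = 18564; 18564 < 16384? NO
The largest n with C(n, 6) < 16384 is n = 17 (where E[X] = 1547/2048 ≈ 0.755). Hence R(6, 6) > 17, i.e. R(6, 6) ≥ 18.

Largest n = 17; hence R(6, 6) > 17.


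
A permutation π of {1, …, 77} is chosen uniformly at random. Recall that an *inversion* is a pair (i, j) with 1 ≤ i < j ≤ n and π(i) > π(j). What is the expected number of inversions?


Write X = Σ X_I over the C(77, 2) = 2926 pairs i < j, with X_I the indicator of one inversion.
There are 2926 indicators.
For each fixed pair i < j, the values π(i) and π(j) are two distinct elements of {1, …, 77} in uniformly random order; by symmetry P[π(i) > π(j)] = 1/2.
By linearity: E[X] = 2926 · (1/2) = C(77, 2) · (1/2) = 2926/2 = 1463 ≈ 1463.00000.

E[X] = 1463 = 1463.00000.


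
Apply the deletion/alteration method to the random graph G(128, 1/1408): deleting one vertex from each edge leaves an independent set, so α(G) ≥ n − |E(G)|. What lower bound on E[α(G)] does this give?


E[|E(G)|] = C(128, 2)·p = 8128 · (1/1408) = 127/22.
E[α(G)] ≥ n − E[|E(G)|] = 128 − 127/22 = 2689/22.
Numerically: ≈ 122.2273.
(This is only a lower bound; the true E[α(G)] may be larger.)

E[α(G)] ≥ 2689/22 ≈ 122.2273.


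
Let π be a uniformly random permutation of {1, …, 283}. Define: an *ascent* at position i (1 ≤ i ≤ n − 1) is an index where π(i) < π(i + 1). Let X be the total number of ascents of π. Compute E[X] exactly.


Write X = Σ X_I over i = 1, …, 282, with X_I the indicator of one ascent.
There are 282 indicators.
For each fixed i, the pair (π(i), π(i+1)) is a uniformly random ordered pair of distinct values from {1, …, 283}; by symmetry P[π(i) < π(i+1)] = 1/2.
By linearity: E[X] = 282 · (1/2) = (283 − 1) · (1/2) = 141 ≈ 141.000.

E[X] = 141 = 141.000.


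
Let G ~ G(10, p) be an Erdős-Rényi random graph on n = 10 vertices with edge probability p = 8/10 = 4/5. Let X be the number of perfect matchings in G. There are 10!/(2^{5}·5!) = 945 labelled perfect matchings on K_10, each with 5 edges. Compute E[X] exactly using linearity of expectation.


K_10 has 10!/(2^{5}·5!) = 945 labelled perfect matchings.
For each such perfect matching H, let X_H = 1 if all 5 edges of H are present in G. Then P[X_H = 1] = p^{5} = (4/5)^{5} = 1024/3125.
By linearity of expectation: E[X] = Σ_H E[X_H] = 945 · p^{5} = 945 · 1024/3125 = 193536/625.
Numerically: E[X] ≈ 310.

E[X] = 945 · (4/5)^{5} = 193536/625 ≈ 310.


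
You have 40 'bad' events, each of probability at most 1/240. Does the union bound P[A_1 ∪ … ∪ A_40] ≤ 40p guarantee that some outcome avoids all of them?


Union bound: P[∪_{i=1}^{40} A_i] ≤ Σ_i P[A_i] ≤ 40·p = 40·(1/240) = 1/6.
Numerically: 1/6 ≈ 0.1666667.
Is 1/6 < 1? YES.
Since P[∪ A_i] ≤ 1/6 < 1, the complement has P[∩ A_i^c] ≥ 1 − 1/6 = 5/6 > 0, so some outcome avoids every A_i.

40·p = 1/6 ≈ 0.1666667; existence CERTIFIED by the union bound.


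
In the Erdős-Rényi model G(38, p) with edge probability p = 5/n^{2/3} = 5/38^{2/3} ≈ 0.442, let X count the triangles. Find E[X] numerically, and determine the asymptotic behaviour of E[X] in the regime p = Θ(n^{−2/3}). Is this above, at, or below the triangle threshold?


Number of potential triangles: C(38, 3) = 8436.
Each occurs with probability p³ ≈ (0.442)³ ≈ 8.65651e-02.
By linearity: E[X] = C(38, 3)·p³ ≈ 8436 · 8.65651e-02 ≈ 730.263.
Since α = 2/3 < 1, p = c/n^{2/3} ≫ 1/n is above the triangle threshold p ~ 1/n. Asymptotically E[X] ~ (c³/6)·n^{3(1−α)} = (5³/6)·n^{1} → ∞; triangles are abundant w.h.p.

E[X] ≈ 730.263; in regime p = Θ(1/n^{2/3}) E[X] diverges (above the triangle threshold p ~ 1/n).


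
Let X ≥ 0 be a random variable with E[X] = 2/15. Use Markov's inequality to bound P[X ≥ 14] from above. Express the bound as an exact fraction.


μ = E[X] = 2/15, a = 14.
Markov: P[X ≥ 14] ≤ μ/a = (2/15)/14 = 1/105.
Numerically: ≈ 0.00952.
(Since a = 14 > μ = 0.13333, the bound 1/105 is < 1 and informative.)

P[X ≥ 14] ≤ 1/105 ≈ 0.00952.


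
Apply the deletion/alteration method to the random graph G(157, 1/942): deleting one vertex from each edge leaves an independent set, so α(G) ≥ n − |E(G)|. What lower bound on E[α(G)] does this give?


E[|E(G)|] = C(157, 2)·p = 12246 · (1/942) = 13.
E[α(G)] ≥ n − E[|E(G)|] = 157 − 13 = 144.
Numerically: ≈ 144.0000.
(This is only a lower bound; the true E[α(G)] may be larger.)

E[α(G)] ≥ 144 ≈ 144.0000.


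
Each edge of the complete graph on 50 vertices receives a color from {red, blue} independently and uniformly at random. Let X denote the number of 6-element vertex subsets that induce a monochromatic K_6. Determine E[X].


Let X = Σ_S X_S over the C(50, 6) = 15890700 subsets S of size 6, where X_S = 1 if the K_6 on S is monochromatic.
For a fixed S, the K_6 on S has C(6, 2) = 15 edges. P[all 15 edges red] = (1/2)^15, and likewise for blue, so P[monochromatic] = 2·(1/2)^15 = 2^{1 − 15} = 1/16384.
By linearity: E[X] = C(50, 6) · 2^{1 − 15} = 15890700 · 1/16384 = 3972675/4096.
Numerically: E[X] ≈ 969.891.

E[X] = C(50,6)·2^(1−C(6,2)) = 3972675/4096 ≈ 969.891.


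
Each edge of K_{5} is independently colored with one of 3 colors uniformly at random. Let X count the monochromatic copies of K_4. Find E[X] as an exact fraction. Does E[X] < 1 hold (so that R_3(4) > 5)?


E[X] = C(5, 4) · 3^{1 − 6} = 5 · 3^{−5} = 5/243.
As a reduced fraction: E[X] = 5/243 ≈ 0.020576.
Is E[X] < 1? YES.
Since E[X] < 1, there exists a 3-coloring of K_{5} with no monochromatic K_4; hence R_3(4) > 5.

E[X] = 5/243 ≈ 0.020576; E[X] < 1, so R_3(4) > 5.


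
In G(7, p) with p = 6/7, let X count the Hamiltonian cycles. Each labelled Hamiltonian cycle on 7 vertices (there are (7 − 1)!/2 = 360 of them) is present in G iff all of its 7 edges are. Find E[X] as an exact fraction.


K_7 has (7 − 1)!/2 = 360 labelled Hamiltonian cycles.
For each such Hamiltonian cycle H, let X_H = 1 if all 7 edges of H are present in G. Then P[X_H = 1] = p^{7} = (6/7)^{7} = 279936/823543.
By linearity of expectation: E[X] = Σ_H E[X_H] = 360 · p^{7} = 360 · 279936/823543 = 100776960/823543.
Numerically: E[X] ≈ 122.4.

E[X] = 360 · (6/7)^{7} = 100776960/823543 ≈ 122.4.


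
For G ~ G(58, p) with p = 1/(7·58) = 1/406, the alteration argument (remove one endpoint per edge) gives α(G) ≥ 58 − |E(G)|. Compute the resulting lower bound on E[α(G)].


E[|E(G)|] = C(58, 2)·p = 1653 · (1/406) = 57/14.
E[α(G)] ≥ n − E[|E(G)|] = 58 − 57/14 = 755/14.
Numerically: ≈ 53.929.
(This is only a lower bound; the true E[α(G)] may be larger.)

E[α(G)] ≥ 755/14 ≈ 53.929.


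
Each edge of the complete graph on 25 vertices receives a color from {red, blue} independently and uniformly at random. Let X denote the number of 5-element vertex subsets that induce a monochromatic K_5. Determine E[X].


Let X = Σ_S X_S over the C(25, 5) = 53130 subsets S of size 5, where X_S = 1 if the K_5 on S is monochromatic.
For a fixed S, the K_5 on S has C(5, 2) = 10 edges. P[all 10 edges red] = (1/2)^10, and likewise for blue, so P[monochromatic] = 2·(1/2)^10 = 2^{1 − 10} = 1/512.
Summing: E[X] = C(25, 5) · 2^{1 − 10} = 53130 · 1/512 = 26565/256.
Numerically: E[X] ≈ 103.770.

E[X] = C(25,5)·2^(1−C(5,2)) = 26565/256 ≈ 103.770.


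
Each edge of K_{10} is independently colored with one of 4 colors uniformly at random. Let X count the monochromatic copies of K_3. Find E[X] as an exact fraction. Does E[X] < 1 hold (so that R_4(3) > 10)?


E[X] = C(10, 3) · 4^{1 − 3} = 120 · 4^{−2} = 120/16.
As a reduced fraction: E[X] = 15/2 ≈ 7.500000.
Is E[X] < 1? NO.
Since E[X] ≥ 1, the first-moment bound is inconclusive at n = 10; it does NOT by itself certify R_4(3) > 10.

E[X] = 15/2 ≈ 7.500000; E[X] ≥ 1; first-moment method inconclusive here.


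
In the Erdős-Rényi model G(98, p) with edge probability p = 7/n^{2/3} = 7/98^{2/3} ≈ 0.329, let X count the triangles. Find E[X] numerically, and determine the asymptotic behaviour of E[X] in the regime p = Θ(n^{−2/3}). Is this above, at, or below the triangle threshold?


Number of potential triangles: C(98, 3) = 152096.
Each occurs with probability p³ ≈ (0.329)³ ≈ 3.57143e-02.
By linearity: E[X] = C(98, 3)·p³ ≈ 152096 · 3.57143e-02 ≈ 5432.000.
Since α = 2/3 < 1, p = c/n^{2/3} ≫ 1/n is above the triangle threshold p ~ 1/n. Asymptotically E[X] ~ (c³/6)·n^{3(1−α)} = (7³/6)·n^{1} → ∞; triangles are abundant w.h.p.

E[X] ≈ 5432.000; in regime p = Θ(1/n^{2/3}) E[X] diverges (above the triangle threshold p ~ 1/n).


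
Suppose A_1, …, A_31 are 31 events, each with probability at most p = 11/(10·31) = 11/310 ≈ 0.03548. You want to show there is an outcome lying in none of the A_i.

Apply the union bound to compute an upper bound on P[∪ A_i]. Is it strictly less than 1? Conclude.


Union bound: P[∪_{i=1}^{31} A_i] ≤ Σ_i P[A_i] ≤ 31·p = 31·(11/310) = 11/10.
Numerically: 11/10 ≈ 1.10000.
Is 11/10 < 1? NO.
Since the bound 11/10 is ≥ 1, the union bound is uninformative here; it does NOT by itself certify existence.

31·p = 11/10 ≈ 1.10000; existence NOT certified by the union bound.


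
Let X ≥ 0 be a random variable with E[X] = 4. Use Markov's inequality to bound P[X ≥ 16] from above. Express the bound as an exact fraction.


μ = E[X] = 4, a = 16.
Markov: P[X ≥ 16] ≤ μ/a = (4)/16 = 1/4.
Numerically: ≈ 0.2500.
(Since a = 16 > μ = 4.0000, the bound 1/4 is < 1 and informative.)

P[X ≥ 16] ≤ 1/4 ≈ 0.2500.


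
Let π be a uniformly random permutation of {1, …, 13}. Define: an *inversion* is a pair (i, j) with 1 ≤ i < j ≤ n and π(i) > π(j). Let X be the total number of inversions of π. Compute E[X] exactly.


Write X = Σ X_I over the C(13, 2) = 78 pairs i < j, with X_I the indicator of one inversion.
There are 78 indicators.
For each fixed pair i < j, the values π(i) and π(j) are two distinct elements of {1, …, 13} in uniformly random order; by symmetry P[π(i) > π(j)] = 1/2.
By linearity: E[X] = 78 · (1/2) = C(13, 2) · (1/2) = 78/2 = 39 ≈ 39.000000.

E[X] = 39 = 39.000000.


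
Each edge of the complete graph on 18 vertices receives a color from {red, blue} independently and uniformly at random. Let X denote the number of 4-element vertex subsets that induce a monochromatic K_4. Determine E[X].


Let X = Σ_S X_S over the C(18, 4) = 3060 subsets S of size 4, where X_S = 1 if the K_4 on S is monochromatic.
For a fixed S, the K_4 on S has C(4, 2) = 6 edges. P[all 6 edges red] = (1/2)^6, and likewise for blue, so P[monochromatic] = 2·(1/2)^6 = 2^{1 − 6} = 1/32.
Summing: E[X] = C(18, 4) · 2^{1 − 6} = 3060 · 1/32 = 765/8.
Numerically: E[X] ≈ 95.6250.

E[X] = C(18,4)·2^(1−C(4,2)) = 765/8 ≈ 95.6250.


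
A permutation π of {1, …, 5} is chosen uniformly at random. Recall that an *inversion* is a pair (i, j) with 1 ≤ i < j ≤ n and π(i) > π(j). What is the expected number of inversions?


Write X = Σ X_I over the C(5, 2) = 10 pairs i < j, with X_I the indicator of one inversion.
There are 10 indicators.
For each fixed pair i < j, the values π(i) and π(j) are two distinct elements of {1, …, 5} in uniformly random order; by symmetry P[π(i) > π(j)] = 1/2.
By linearity: E[X] = 10 · (1/2) = C(5, 2) · (1/2) = 10/2 = 5 ≈ 5.0000.

E[X] = 5 = 5.0000.


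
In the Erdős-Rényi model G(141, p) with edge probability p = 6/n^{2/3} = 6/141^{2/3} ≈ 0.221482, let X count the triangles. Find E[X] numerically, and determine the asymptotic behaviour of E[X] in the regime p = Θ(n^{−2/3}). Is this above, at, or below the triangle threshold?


Number of potential triangles: C(141, 3) = 457310.
Each occurs with probability p³ ≈ (0.221482)³ ≈ 1.08646446e-02.
By linearity: E[X] = C(141, 3)·p³ ≈ 457310 · 1.08646446e-02 ≈ 4968.510638.
Since α = 2/3 < 1, p = c/n^{2/3} ≫ 1/n is above the triangle threshold p ~ 1/n. Asymptotically E[X] ~ (c³/6)·n^{3(1−α)} = (6³/6)·n^{1} → ∞; triangles are abundant w.h.p.

E[X] ≈ 4968.510638; in regime p = Θ(1/n^{2/3}) E[X] diverges (above the triangle threshold p ~ 1/n).


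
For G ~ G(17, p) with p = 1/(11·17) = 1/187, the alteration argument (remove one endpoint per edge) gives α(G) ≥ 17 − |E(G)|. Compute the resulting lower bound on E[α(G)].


E[|E(G)|] = C(17, 2)·p = 136 · (1/187) = 8/11.
E[α(G)] ≥ n − E[|E(G)|] = 17 − 8/11 = 179/11.
Numerically: ≈ 16.273.
(This is only a lower bound; the true E[α(G)] may be larger.)

E[α(G)] ≥ 179/11 ≈ 16.273.


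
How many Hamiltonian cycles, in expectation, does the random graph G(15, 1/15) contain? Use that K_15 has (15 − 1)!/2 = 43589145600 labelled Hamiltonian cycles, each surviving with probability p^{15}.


K_15 has (15 − 1)!/2 = 43589145600 labelled Hamiltonian cycles.
For each such Hamiltonian cycle H, let X_H = 1 if all 15 edges of H are present in G. Then P[X_H = 1] = p^{15} = (1/15)^{15} = 1/437893890380859375.
By linearity: E[X] = Σ_H E[X_H] = 43589145600 · p^{15} = 43589145600 · 1/437893890380859375 = 7175168/72081298828125.
Numerically: E[X] ≈ 9.954e-08.

E[X] = 43589145600 · (1/15)^{15} = 7175168/72081298828125 ≈ 9.954e-08.


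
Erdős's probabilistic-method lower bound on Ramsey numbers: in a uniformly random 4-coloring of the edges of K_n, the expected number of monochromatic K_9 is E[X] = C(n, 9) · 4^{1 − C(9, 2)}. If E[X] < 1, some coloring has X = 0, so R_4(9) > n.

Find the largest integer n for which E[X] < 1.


We need C(n, 9) · 4^{1 − 36} < 1, i.e. C(n, 9) < 4^{36 − 1} = 1180591620717411303424.
Check values of n near the boundary:
  n = 913: C(913, 9) = 1167605542753639808390; 1167605542753639808390 < 1180591620717411303424? YES
  n = 914: C(914, 9) = 1179217089587653905932; 1179217089587653905932 < 1180591620717411303424? YES
  n = 915: C(915, 9) = 1190931166636537885130; 1190931166636537885130 < 1180591620717411303424? NO
The largest n with C(n, 9) < 1180591620717411303424 is n = 914 (where E[X] = 294804272396913476483/295147905179352825856 ≈ 0.9988357). Hence R_4(9) > 914, i.e. R_4(9) ≥ 915.

Largest n = 914; hence R_4(9) > 914.


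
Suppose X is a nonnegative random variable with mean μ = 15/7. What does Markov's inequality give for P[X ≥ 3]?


μ = E[X] = 15/7, a = 3.
Markov: P[X ≥ 3] ≤ μ/a = (15/7)/3 = 5/7.
Numerically: ≈ 0.7143.
(Since a = 3 > μ = 2.1429, the bound 5/7 is < 1 and informative.)

P[X ≥ 3] ≤ 5/7 ≈ 0.7143.


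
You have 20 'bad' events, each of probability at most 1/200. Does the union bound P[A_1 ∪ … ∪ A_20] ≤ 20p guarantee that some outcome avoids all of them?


Union bound: P[∪_{i=1}^{20} A_i] ≤ Σ_i P[A_i] ≤ 20·p = 20·(1/200) = 1/10.
Numerically: 1/10 ≈ 0.1000000.
Is 1/10 < 1? YES.
Since P[∪ A_i] ≤ 1/10 < 1, the complement has P[∩ A_i^c] ≥ 1 − 1/10 = 9/10 > 0, so some outcome avoids every A_i.

20·p = 1/10 ≈ 0.1000000; existence CERTIFIED by the union bound.


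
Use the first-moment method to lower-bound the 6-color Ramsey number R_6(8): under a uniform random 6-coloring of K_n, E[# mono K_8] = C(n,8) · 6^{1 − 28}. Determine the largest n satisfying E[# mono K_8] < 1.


We need C(n, 8) · 6^{1 − 28} < 1, i.e. C(n, 8) < 6^{28 − 1} = 1023490369077469249536.
Check values of n near the boundary:
  n = 1592: C(1592, 8) = 1005480414540892933435; 1005480414540892933435 < 1023490369077469249536? YES
  n = 1593: C(1593, 8) = 1010555394551193970323; 1010555394551193970323 < 1023490369077469249536? YES
  n = 1594: C(1594, 8) = 1015652773590544255167; 1015652773590544255167 < 1023490369077469249536? YES
  n = 1595: C(1595, 8) = 1020772636343363633895; 1020772636343363633895 < 1023490369077469249536? YES
  n = 1596: C(1596, 8) = 1025915067760710553965; 1025915067760710553965 < 1023490369077469249536? NO
The largest n with C(n, 8) < 1023490369077469249536 is n = 1595 (where E[X] = 113419181815929292655/113721152119718805504 ≈ 0.997). Hence R_6(8) > 1595, i.e. R_6(8) ≥ 1596.

Largest n = 1595; hence R_6(8) > 1595.


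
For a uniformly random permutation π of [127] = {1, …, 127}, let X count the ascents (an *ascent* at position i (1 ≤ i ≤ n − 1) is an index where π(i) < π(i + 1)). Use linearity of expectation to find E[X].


Write X = Σ X_I over i = 1, …, 126, with X_I the indicator of one ascent.
There are 126 indicators.
For each fixed i, the pair (π(i), π(i+1)) is a uniformly random ordered pair of distinct values from {1, …, 127}; by symmetry P[π(i) < π(i+1)] = 1/2.
By linearity: E[X] = 126 · (1/2) = (127 − 1) · (1/2) = 63 ≈ 63.00000.

E[X] = 63 = 63.00000.


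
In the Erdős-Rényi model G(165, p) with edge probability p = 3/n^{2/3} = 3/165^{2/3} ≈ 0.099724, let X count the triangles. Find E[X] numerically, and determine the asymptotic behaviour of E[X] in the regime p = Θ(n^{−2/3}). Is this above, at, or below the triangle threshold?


Number of potential triangles: C(165, 3) = 735130.
Each occurs with probability p³ ≈ (0.099724)³ ≈ 9.9173554e-04.
By linearity: E[X] = C(165, 3)·p³ ≈ 735130 · 9.9173554e-04 ≈ 729.05455.
Since α = 2/3 < 1, p = c/n^{2/3} ≫ 1/n is above the triangle threshold p ~ 1/n. Asymptotically E[X] ~ (c³/6)·n^{3(1−α)} = (3³/6)·n^{1} → ∞; triangles are abundant w.h.p.

E[X] ≈ 729.05455; in regime p = Θ(1/n^{2/3}) E[X] diverges (above the triangle threshold p ~ 1/n).
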